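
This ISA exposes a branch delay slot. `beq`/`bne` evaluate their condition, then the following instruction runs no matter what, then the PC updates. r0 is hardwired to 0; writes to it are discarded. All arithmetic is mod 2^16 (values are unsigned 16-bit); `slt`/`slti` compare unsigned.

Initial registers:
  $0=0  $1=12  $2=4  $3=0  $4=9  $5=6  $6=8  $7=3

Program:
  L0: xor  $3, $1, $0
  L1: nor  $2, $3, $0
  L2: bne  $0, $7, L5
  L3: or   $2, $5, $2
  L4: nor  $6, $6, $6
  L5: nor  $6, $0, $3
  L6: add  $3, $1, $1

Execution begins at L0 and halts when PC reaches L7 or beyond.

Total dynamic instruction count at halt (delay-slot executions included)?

6

  step pc=0: xor  $3, $1, $0  regs=(0,12,4,12,9,6,8,3)
  step pc=1: nor  $2, $3, $0  regs=(0,12,65523,12,9,6,8,3)
  step pc=2: bne  $0, $7, L5  cond=T  regs=(0,12,65523,12,9,6,8,3)
  step pc=3: or   $2, $5, $2  regs=(0,12,65527,12,9,6,8,3)
  step pc=5: nor  $6, $0, $3  regs=(0,12,65527,12,9,6,65523,3)
  step pc=6: add  $3, $1, $1  regs=(0,12,65527,24,9,6,65523,3)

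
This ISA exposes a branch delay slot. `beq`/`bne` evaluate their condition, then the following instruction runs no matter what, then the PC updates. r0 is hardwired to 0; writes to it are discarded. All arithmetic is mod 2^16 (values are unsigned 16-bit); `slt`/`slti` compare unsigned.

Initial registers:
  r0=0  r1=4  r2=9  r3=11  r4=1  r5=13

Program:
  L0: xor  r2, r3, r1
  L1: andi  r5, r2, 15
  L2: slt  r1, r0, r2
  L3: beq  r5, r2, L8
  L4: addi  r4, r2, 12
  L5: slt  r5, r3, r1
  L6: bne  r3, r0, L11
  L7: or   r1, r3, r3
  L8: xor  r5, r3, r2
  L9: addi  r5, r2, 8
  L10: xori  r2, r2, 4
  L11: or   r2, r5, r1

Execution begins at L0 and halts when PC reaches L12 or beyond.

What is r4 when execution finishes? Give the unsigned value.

#0 xor  r2, r3, r1 ; 0/4/15/11/1/13
#1 andi  r5, r2, 15 ; 0/4/15/11/1/15
#2 slt  r1, r0, r2 ; 0/1/15/11/1/15
#3 beq  r5, r2, L8 ; 0/1/15/11/1/15 ; →target
#4 addi  r4, r2, 12 ; 0/1/15/11/27/15
#8 xor  r5, r3, r2 ; 0/1/15/11/27/4
#9 addi  r5, r2, 8 ; 0/1/15/11/27/23
#10 xori  r2, r2, 4 ; 0/1/11/11/27/23
#11 or   r2, r5, r1 ; 0/1/23/11/27/23

27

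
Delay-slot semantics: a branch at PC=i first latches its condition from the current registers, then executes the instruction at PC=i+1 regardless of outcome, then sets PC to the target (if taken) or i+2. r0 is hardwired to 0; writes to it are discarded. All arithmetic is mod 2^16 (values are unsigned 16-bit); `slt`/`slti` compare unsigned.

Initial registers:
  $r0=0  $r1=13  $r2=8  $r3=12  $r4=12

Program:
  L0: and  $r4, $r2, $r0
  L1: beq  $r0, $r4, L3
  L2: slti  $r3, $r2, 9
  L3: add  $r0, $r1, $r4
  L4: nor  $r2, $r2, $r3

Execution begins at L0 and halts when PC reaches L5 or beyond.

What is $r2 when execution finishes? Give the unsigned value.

65526

PC=0  and  $r4, $r2, $r0     | $r0=0 $r1=13 $r2=8 $r3=12 $r4=0
PC=1  beq  $r0, $r4, L3      | $r0=0 $r1=13 $r2=8 $r3=12 $r4=0  [TAKEN]
PC=2  slti  $r3, $r2, 9      | $r0=0 $r1=13 $r2=8 $r3=1 $r4=0
PC=3  add  $r0, $r1, $r4     | $r0=0 $r1=13 $r2=8 $r3=1 $r4=0
PC=4  nor  $r2, $r2, $r3     | $r0=0 $r1=13 $r2=65526 $r3=1 $r4=0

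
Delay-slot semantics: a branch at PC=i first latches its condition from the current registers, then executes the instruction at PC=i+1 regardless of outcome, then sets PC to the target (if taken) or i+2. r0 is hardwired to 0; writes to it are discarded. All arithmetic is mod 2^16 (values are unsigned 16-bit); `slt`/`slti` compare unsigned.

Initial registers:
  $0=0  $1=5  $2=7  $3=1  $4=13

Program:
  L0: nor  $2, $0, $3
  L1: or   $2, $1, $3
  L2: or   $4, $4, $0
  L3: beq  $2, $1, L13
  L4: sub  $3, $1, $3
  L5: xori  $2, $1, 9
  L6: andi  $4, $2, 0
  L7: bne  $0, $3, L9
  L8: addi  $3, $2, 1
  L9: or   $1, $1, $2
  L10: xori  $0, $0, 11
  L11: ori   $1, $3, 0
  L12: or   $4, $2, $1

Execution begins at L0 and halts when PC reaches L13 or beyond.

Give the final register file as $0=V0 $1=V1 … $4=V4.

$0=0 $1=5 $2=5 $3=4 $4=13

[0] nor  $2, $0, $3  →  {$0:0, $1:5, $2:65534, $3:1, $4:13}
[1] or   $2, $1, $3  →  {$0:0, $1:5, $2:5, $3:1, $4:13}
[2] or   $4, $4, $0  →  {$0:0, $1:5, $2:5, $3:1, $4:13}
[3] beq  $2, $1, L13  →  {$0:0, $1:5, $2:5, $3:1, $4:13}  ⟨branch taken⟩
[4] sub  $3, $1, $3  →  {$0:0, $1:5, $2:5, $3:4, $4:13}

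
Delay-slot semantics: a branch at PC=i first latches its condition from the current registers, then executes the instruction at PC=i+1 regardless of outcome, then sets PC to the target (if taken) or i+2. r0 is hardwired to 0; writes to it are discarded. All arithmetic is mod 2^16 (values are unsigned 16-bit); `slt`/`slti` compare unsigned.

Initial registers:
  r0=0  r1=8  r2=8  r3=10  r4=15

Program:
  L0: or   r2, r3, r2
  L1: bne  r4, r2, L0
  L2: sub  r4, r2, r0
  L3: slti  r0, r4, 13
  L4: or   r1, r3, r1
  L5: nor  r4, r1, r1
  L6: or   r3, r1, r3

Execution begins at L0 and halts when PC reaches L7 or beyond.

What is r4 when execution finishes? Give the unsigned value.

  step pc=0: or   r2, r3, r2  regs=(0,8,10,10,15)
  step pc=1: bne  r4, r2, L0  cond=T  regs=(0,8,10,10,15)
  step pc=2: sub  r4, r2, r0  regs=(0,8,10,10,10)
  step pc=0: or   r2, r3, r2  regs=(0,8,10,10,10)
  step pc=1: bne  r4, r2, L0  cond=F  regs=(0,8,10,10,10)
  step pc=2: sub  r4, r2, r0  regs=(0,8,10,10,10)
  step pc=3: slti  r0, r4, 13  regs=(0,8,10,10,10)
  step pc=4: or   r1, r3, r1  regs=(0,10,10,10,10)
  step pc=5: nor  r4, r1, r1  regs=(0,10,10,10,65525)
  step pc=6: or   r3, r1, r3  regs=(0,10,10,10,65525)

65525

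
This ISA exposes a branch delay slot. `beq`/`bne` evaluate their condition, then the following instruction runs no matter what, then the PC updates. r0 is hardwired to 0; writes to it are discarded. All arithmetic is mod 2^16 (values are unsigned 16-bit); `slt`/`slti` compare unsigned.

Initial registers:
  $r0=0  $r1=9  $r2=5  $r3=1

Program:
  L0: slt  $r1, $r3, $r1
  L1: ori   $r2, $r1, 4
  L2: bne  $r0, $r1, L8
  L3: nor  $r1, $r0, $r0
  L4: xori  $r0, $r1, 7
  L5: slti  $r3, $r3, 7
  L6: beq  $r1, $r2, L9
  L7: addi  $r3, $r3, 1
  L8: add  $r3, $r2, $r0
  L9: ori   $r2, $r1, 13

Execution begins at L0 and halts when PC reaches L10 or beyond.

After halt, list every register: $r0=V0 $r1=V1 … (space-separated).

$r0=0 $r1=65535 $r2=65535 $r3=5

  step pc=0: slt  $r1, $r3, $r1  regs=(0,1,5,1)
  step pc=1: ori   $r2, $r1, 4  regs=(0,1,5,1)
  step pc=2: bne  $r0, $r1, L8  cond=T  regs=(0,1,5,1)
  step pc=3: nor  $r1, $r0, $r0  regs=(0,65535,5,1)
  step pc=8: add  $r3, $r2, $r0  regs=(0,65535,5,5)
  step pc=9: ori   $r2, $r1, 13  regs=(0,65535,65535,5)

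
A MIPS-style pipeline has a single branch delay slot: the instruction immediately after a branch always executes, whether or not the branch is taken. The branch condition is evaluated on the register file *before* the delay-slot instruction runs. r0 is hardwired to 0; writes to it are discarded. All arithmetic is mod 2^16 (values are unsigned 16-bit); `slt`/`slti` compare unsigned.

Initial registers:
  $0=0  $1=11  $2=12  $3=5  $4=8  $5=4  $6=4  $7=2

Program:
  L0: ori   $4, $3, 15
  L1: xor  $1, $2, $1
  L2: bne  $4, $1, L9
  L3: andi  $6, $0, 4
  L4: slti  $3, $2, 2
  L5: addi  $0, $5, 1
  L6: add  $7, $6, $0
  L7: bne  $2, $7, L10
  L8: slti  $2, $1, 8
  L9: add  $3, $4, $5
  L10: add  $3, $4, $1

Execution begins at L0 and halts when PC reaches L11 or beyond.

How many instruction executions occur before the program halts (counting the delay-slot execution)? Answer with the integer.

6

#0 ori   $4, $3, 15 ; 0/11/12/5/15/4/4/2
#1 xor  $1, $2, $1 ; 0/7/12/5/15/4/4/2
#2 bne  $4, $1, L9 ; 0/7/12/5/15/4/4/2 ; →target
#3 andi  $6, $0, 4 ; 0/7/12/5/15/4/0/2
#9 add  $3, $4, $5 ; 0/7/12/19/15/4/0/2
#10 add  $3, $4, $1 ; 0/7/12/22/15/4/0/2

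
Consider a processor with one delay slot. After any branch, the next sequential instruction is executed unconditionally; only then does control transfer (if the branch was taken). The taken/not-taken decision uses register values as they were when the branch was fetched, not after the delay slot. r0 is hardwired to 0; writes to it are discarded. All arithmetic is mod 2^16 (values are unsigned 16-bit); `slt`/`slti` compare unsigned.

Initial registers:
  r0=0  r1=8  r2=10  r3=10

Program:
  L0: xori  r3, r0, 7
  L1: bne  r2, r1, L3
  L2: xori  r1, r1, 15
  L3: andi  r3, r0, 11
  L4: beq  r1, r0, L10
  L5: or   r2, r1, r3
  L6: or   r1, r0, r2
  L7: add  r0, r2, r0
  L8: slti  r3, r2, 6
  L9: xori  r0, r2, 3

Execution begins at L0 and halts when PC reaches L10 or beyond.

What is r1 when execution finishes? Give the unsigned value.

[0] xori  r3, r0, 7  →  {r0:0, r1:8, r2:10, r3:7}
[1] bne  r2, r1, L3  →  {r0:0, r1:8, r2:10, r3:7}  ⟨branch taken⟩
[2] xori  r1, r1, 15  →  {r0:0, r1:7, r2:10, r3:7}
[3] andi  r3, r0, 11  →  {r0:0, r1:7, r2:10, r3:0}
[4] beq  r1, r0, L10  →  {r0:0, r1:7, r2:10, r3:0}  ⟨branch fallthrough⟩
[5] or   r2, r1, r3  →  {r0:0, r1:7, r2:7, r3:0}
[6] or   r1, r0, r2  →  {r0:0, r1:7, r2:7, r3:0}
[7] add  r0, r2, r0  →  {r0:0, r1:7, r2:7, r3:0}
[8] slti  r3, r2, 6  →  {r0:0, r1:7, r2:7, r3:0}
[9] xori  r0, r2, 3  →  {r0:0, r1:7, r2:7, r3:0}

7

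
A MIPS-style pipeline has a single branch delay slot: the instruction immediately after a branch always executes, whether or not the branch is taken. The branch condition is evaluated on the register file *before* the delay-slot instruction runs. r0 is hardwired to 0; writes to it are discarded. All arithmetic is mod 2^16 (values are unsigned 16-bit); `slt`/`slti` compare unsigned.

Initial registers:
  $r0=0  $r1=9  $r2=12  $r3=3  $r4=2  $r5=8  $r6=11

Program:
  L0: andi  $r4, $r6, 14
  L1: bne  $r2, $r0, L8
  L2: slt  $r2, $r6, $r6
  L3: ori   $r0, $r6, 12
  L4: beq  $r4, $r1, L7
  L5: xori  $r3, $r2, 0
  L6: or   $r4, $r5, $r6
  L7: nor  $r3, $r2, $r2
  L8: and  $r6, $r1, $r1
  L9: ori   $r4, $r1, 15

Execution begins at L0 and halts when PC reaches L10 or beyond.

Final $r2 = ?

0

  step pc=0: andi  $r4, $r6, 14  regs=(0,9,12,3,10,8,11)
  step pc=1: bne  $r2, $r0, L8  cond=T  regs=(0,9,12,3,10,8,11)
  step pc=2: slt  $r2, $r6, $r6  regs=(0,9,0,3,10,8,11)
  step pc=8: and  $r6, $r1, $r1  regs=(0,9,0,3,10,8,9)
  step pc=9: ori   $r4, $r1, 15  regs=(0,9,0,3,15,8,9)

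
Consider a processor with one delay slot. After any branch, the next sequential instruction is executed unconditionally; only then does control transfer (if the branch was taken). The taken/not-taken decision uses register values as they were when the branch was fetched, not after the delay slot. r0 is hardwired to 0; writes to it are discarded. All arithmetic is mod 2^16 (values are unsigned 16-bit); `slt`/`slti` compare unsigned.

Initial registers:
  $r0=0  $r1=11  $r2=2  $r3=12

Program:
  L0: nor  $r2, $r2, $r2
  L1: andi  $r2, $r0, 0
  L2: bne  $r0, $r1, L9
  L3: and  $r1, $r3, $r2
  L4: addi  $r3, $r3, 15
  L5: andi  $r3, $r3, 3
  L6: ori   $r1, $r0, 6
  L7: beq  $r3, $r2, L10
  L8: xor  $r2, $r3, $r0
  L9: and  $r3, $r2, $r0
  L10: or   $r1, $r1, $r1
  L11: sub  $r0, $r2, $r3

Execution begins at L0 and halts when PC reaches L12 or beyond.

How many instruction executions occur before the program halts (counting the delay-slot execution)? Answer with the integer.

7

#0 nor  $r2, $r2, $r2 ; 0/11/65533/12
#1 andi  $r2, $r0, 0 ; 0/11/0/12
#2 bne  $r0, $r1, L9 ; 0/11/0/12 ; →target
#3 and  $r1, $r3, $r2 ; 0/0/0/12
#9 and  $r3, $r2, $r0 ; 0/0/0/0
#10 or   $r1, $r1, $r1 ; 0/0/0/0
#11 sub  $r0, $r2, $r3 ; 0/0/0/0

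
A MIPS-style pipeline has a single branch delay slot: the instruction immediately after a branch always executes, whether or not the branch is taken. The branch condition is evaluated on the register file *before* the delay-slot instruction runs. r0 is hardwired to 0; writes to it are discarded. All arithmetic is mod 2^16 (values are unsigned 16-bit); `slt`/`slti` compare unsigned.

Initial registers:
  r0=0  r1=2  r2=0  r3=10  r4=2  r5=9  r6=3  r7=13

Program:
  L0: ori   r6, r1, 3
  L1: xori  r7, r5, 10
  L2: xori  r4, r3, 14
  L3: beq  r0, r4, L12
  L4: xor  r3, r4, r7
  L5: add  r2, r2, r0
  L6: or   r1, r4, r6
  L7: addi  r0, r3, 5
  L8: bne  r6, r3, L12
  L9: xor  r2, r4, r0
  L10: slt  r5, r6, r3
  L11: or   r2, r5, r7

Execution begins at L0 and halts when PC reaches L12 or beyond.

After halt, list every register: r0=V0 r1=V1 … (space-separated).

r0=0 r1=7 r2=4 r3=7 r4=4 r5=9 r6=3 r7=3

[0] ori   r6, r1, 3  →  {r0:0, r1:2, r2:0, r3:10, r4:2, r5:9, r6:3, r7:13}
[1] xori  r7, r5, 10  →  {r0:0, r1:2, r2:0, r3:10, r4:2, r5:9, r6:3, r7:3}
[2] xori  r4, r3, 14  →  {r0:0, r1:2, r2:0, r3:10, r4:4, r5:9, r6:3, r7:3}
[3] beq  r0, r4, L12  →  {r0:0, r1:2, r2:0, r3:10, r4:4, r5:9, r6:3, r7:3}  ⟨branch fallthrough⟩
[4] xor  r3, r4, r7  →  {r0:0, r1:2, r2:0, r3:7, r4:4, r5:9, r6:3, r7:3}
[5] add  r2, r2, r0  →  {r0:0, r1:2, r2:0, r3:7, r4:4, r5:9, r6:3, r7:3}
[6] or   r1, r4, r6  →  {r0:0, r1:7, r2:0, r3:7, r4:4, r5:9, r6:3, r7:3}
[7] addi  r0, r3, 5  →  {r0:0, r1:7, r2:0, r3:7, r4:4, r5:9, r6:3, r7:3}
[8] bne  r6, r3, L12  →  {r0:0, r1:7, r2:0, r3:7, r4:4, r5:9, r6:3, r7:3}  ⟨branch taken⟩
[9] xor  r2, r4, r0  →  {r0:0, r1:7, r2:4, r3:7, r4:4, r5:9, r6:3, r7:3}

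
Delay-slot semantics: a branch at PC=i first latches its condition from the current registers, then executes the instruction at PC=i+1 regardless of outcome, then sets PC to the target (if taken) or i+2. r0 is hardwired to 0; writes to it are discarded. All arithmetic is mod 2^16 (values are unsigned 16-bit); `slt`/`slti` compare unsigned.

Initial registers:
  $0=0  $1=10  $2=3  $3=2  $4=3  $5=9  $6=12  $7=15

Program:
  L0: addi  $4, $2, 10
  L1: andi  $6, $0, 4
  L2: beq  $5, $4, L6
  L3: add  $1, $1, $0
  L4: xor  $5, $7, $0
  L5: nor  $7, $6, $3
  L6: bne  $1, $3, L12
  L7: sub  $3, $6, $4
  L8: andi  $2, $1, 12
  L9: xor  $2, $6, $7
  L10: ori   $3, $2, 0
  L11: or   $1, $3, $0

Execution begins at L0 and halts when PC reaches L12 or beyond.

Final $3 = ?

65523

#0 addi  $4, $2, 10 ; 0/10/3/2/13/9/12/15
#1 andi  $6, $0, 4 ; 0/10/3/2/13/9/0/15
#2 beq  $5, $4, L6 ; 0/10/3/2/13/9/0/15 ; →fallthru
#3 add  $1, $1, $0 ; 0/10/3/2/13/9/0/15
#4 xor  $5, $7, $0 ; 0/10/3/2/13/15/0/15
#5 nor  $7, $6, $3 ; 0/10/3/2/13/15/0/65533
#6 bne  $1, $3, L12 ; 0/10/3/2/13/15/0/65533 ; →target
#7 sub  $3, $6, $4 ; 0/10/3/65523/13/15/0/65533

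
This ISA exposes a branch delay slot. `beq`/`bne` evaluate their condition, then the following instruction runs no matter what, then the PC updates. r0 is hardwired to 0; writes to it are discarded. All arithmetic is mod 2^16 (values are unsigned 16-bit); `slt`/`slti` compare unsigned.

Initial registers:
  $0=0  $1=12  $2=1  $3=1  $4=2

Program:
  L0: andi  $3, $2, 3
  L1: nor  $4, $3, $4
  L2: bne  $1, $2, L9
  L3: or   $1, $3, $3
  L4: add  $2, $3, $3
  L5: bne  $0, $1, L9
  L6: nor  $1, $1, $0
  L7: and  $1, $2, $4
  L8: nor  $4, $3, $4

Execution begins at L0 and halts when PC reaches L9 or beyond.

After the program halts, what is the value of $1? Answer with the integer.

1

[0] andi  $3, $2, 3  →  {$0:0, $1:12, $2:1, $3:1, $4:2}
[1] nor  $4, $3, $4  →  {$0:0, $1:12, $2:1, $3:1, $4:65532}
[2] bne  $1, $2, L9  →  {$0:0, $1:12, $2:1, $3:1, $4:65532}  ⟨branch taken⟩
[3] or   $1, $3, $3  →  {$0:0, $1:1, $2:1, $3:1, $4:65532}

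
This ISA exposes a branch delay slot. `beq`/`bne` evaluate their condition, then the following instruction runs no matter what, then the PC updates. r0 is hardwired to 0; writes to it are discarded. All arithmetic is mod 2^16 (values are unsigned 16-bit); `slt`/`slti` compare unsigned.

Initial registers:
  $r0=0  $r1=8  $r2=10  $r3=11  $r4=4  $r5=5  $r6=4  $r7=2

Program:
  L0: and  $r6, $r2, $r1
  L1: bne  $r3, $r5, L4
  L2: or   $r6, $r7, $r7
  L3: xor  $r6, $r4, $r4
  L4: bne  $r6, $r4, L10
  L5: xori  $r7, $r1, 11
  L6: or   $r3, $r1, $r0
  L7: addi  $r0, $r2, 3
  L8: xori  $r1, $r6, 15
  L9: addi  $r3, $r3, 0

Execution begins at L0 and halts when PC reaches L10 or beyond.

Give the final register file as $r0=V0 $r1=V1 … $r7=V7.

$r0=0 $r1=8 $r2=10 $r3=11 $r4=4 $r5=5 $r6=2 $r7=3

PC=0  and  $r6, $r2, $r1     | $r0=0 $r1=8 $r2=10 $r3=11 $r4=4 $r5=5 $r6=8 $r7=2
PC=1  bne  $r3, $r5, L4      | $r0=0 $r1=8 $r2=10 $r3=11 $r4=4 $r5=5 $r6=8 $r7=2  [TAKEN]
PC=2  or   $r6, $r7, $r7     | $r0=0 $r1=8 $r2=10 $r3=11 $r4=4 $r5=5 $r6=2 $r7=2
PC=4  bne  $r6, $r4, L10     | $r0=0 $r1=8 $r2=10 $r3=11 $r4=4 $r5=5 $r6=2 $r7=2  [TAKEN]
PC=5  xori  $r7, $r1, 11     | $r0=0 $r1=8 $r2=10 $r3=11 $r4=4 $r5=5 $r6=2 $r7=3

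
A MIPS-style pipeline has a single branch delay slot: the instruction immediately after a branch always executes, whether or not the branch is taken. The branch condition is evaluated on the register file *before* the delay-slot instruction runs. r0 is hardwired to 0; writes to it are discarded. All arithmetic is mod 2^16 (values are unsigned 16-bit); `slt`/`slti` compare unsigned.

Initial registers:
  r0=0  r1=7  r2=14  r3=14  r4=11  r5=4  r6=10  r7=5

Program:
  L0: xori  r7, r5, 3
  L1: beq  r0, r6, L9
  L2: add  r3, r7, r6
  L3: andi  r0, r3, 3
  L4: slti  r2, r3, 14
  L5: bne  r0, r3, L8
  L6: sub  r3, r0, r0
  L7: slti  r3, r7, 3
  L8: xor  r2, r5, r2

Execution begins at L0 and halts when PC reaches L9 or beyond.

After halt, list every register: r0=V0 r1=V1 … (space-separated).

PC=0  xori  r7, r5, 3        | r0=0 r1=7 r2=14 r3=14 r4=11 r5=4 r6=10 r7=7
PC=1  beq  r0, r6, L9        | r0=0 r1=7 r2=14 r3=14 r4=11 r5=4 r6=10 r7=7  [not taken]
PC=2  add  r3, r7, r6        | r0=0 r1=7 r2=14 r3=17 r4=11 r5=4 r6=10 r7=7
PC=3  andi  r0, r3, 3        | r0=0 r1=7 r2=14 r3=17 r4=11 r5=4 r6=10 r7=7
PC=4  slti  r2, r3, 14       | r0=0 r1=7 r2=0 r3=17 r4=11 r5=4 r6=10 r7=7
PC=5  bne  r0, r3, L8        | r0=0 r1=7 r2=0 r3=17 r4=11 r5=4 r6=10 r7=7  [TAKEN]
PC=6  sub  r3, r0, r0        | r0=0 r1=7 r2=0 r3=0 r4=11 r5=4 r6=10 r7=7
PC=8  xor  r2, r5, r2        | r0=0 r1=7 r2=4 r3=0 r4=11 r5=4 r6=10 r7=7

r0=0 r1=7 r2=4 r3=0 r4=11 r5=4 r6=10 r7=7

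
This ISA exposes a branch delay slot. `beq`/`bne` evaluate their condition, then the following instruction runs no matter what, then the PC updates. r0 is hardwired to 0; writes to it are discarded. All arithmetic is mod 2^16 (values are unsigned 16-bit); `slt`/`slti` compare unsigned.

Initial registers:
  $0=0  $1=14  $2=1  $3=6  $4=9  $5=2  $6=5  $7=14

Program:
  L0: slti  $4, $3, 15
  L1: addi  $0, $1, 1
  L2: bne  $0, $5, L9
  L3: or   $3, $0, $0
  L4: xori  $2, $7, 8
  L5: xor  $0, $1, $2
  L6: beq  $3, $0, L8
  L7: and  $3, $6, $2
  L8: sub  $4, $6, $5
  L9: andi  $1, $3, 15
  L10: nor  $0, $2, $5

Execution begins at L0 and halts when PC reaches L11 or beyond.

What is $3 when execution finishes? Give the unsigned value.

PC=0  slti  $4, $3, 15       | $0=0 $1=14 $2=1 $3=6 $4=1 $5=2 $6=5 $7=14
PC=1  addi  $0, $1, 1        | $0=0 $1=14 $2=1 $3=6 $4=1 $5=2 $6=5 $7=14
PC=2  bne  $0, $5, L9        | $0=0 $1=14 $2=1 $3=6 $4=1 $5=2 $6=5 $7=14  [TAKEN]
PC=3  or   $3, $0, $0        | $0=0 $1=14 $2=1 $3=0 $4=1 $5=2 $6=5 $7=14
PC=9  andi  $1, $3, 15       | $0=0 $1=0 $2=1 $3=0 $4=1 $5=2 $6=5 $7=14
PC=10 nor  $0, $2, $5        | $0=0 $1=0 $2=1 $3=0 $4=1 $5=2 $6=5 $7=14

0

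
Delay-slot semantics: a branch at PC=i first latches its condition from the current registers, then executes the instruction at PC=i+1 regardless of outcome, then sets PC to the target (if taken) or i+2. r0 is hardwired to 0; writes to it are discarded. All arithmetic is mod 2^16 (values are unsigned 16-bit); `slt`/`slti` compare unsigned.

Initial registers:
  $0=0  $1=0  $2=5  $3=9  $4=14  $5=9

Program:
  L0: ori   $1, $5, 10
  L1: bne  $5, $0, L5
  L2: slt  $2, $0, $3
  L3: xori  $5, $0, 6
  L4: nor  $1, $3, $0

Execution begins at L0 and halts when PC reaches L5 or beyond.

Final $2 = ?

[0] ori   $1, $5, 10  →  {$0:0, $1:11, $2:5, $3:9, $4:14, $5:9}
[1] bne  $5, $0, L5  →  {$0:0, $1:11, $2:5, $3:9, $4:14, $5:9}  ⟨branch taken⟩
[2] slt  $2, $0, $3  →  {$0:0, $1:11, $2:1, $3:9, $4:14, $5:9}

1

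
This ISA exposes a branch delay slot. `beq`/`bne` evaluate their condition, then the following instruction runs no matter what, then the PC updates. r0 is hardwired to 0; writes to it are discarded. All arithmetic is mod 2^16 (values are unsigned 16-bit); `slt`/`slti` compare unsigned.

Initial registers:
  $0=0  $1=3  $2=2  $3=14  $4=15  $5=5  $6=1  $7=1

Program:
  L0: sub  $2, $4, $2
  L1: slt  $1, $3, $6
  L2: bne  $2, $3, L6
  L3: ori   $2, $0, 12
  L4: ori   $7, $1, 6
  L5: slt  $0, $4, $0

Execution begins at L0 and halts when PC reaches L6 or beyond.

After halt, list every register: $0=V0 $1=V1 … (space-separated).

$0=0 $1=0 $2=12 $3=14 $4=15 $5=5 $6=1 $7=1

[0] sub  $2, $4, $2  →  {$0:0, $1:3, $2:13, $3:14, $4:15, $5:5, $6:1, $7:1}
[1] slt  $1, $3, $6  →  {$0:0, $1:0, $2:13, $3:14, $4:15, $5:5, $6:1, $7:1}
[2] bne  $2, $3, L6  →  {$0:0, $1:0, $2:13, $3:14, $4:15, $5:5, $6:1, $7:1}  ⟨branch taken⟩
[3] ori   $2, $0, 12  →  {$0:0, $1:0, $2:12, $3:14, $4:15, $5:5, $6:1, $7:1}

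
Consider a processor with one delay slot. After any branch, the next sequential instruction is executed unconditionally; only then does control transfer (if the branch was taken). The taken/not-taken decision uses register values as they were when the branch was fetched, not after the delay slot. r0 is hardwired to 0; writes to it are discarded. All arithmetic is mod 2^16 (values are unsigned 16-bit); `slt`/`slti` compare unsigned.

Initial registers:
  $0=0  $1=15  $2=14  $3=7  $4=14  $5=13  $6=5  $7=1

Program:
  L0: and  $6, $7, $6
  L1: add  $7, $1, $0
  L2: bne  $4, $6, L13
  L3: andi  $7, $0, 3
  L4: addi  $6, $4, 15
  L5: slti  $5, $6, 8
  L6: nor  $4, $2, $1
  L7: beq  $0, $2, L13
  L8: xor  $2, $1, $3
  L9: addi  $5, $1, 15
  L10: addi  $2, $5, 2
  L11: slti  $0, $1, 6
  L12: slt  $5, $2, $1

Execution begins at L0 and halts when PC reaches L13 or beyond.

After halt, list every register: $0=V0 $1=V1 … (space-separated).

PC=0  and  $6, $7, $6        | $0=0 $1=15 $2=14 $3=7 $4=14 $5=13 $6=1 $7=1
PC=1  add  $7, $1, $0        | $0=0 $1=15 $2=14 $3=7 $4=14 $5=13 $6=1 $7=15
PC=2  bne  $4, $6, L13       | $0=0 $1=15 $2=14 $3=7 $4=14 $5=13 $6=1 $7=15  [TAKEN]
PC=3  andi  $7, $0, 3        | $0=0 $1=15 $2=14 $3=7 $4=14 $5=13 $6=1 $7=0

$0=0 $1=15 $2=14 $3=7 $4=14 $5=13 $6=1 $7=0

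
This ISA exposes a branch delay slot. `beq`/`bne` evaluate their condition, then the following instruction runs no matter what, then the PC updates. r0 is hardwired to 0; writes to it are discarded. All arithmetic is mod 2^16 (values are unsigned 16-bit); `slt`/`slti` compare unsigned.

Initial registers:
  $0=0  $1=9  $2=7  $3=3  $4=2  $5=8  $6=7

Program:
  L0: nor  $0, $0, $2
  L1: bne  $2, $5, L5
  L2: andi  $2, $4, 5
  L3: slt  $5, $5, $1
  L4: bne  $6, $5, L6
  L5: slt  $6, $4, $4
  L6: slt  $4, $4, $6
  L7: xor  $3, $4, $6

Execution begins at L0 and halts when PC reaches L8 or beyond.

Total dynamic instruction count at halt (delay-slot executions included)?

6

[0] nor  $0, $0, $2  →  {$0:0, $1:9, $2:7, $3:3, $4:2, $5:8, $6:7}
[1] bne  $2, $5, L5  →  {$0:0, $1:9, $2:7, $3:3, $4:2, $5:8, $6:7}  ⟨branch taken⟩
[2] andi  $2, $4, 5  →  {$0:0, $1:9, $2:0, $3:3, $4:2, $5:8, $6:7}
[5] slt  $6, $4, $4  →  {$0:0, $1:9, $2:0, $3:3, $4:2, $5:8, $6:0}
[6] slt  $4, $4, $6  →  {$0:0, $1:9, $2:0, $3:3, $4:0, $5:8, $6:0}
[7] xor  $3, $4, $6  →  {$0:0, $1:9, $2:0, $3:0, $4:0, $5:8, $6:0}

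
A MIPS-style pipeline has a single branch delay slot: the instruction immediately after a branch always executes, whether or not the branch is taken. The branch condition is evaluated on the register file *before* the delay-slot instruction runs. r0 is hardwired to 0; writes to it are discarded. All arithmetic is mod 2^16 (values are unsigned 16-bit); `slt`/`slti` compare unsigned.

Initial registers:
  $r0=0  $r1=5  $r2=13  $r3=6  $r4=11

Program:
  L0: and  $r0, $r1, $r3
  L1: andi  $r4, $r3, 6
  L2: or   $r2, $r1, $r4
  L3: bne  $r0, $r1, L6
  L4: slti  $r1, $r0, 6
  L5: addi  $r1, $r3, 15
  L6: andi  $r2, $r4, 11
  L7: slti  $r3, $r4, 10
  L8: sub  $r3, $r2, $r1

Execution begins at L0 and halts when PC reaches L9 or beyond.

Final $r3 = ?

1

  step pc=0: and  $r0, $r1, $r3  regs=(0,5,13,6,11)
  step pc=1: andi  $r4, $r3, 6  regs=(0,5,13,6,6)
  step pc=2: or   $r2, $r1, $r4  regs=(0,5,7,6,6)
  step pc=3: bne  $r0, $r1, L6  cond=T  regs=(0,5,7,6,6)
  step pc=4: slti  $r1, $r0, 6  regs=(0,1,7,6,6)
  step pc=6: andi  $r2, $r4, 11  regs=(0,1,2,6,6)
  step pc=7: slti  $r3, $r4, 10  regs=(0,1,2,1,6)
  step pc=8: sub  $r3, $r2, $r1  regs=(0,1,2,1,6)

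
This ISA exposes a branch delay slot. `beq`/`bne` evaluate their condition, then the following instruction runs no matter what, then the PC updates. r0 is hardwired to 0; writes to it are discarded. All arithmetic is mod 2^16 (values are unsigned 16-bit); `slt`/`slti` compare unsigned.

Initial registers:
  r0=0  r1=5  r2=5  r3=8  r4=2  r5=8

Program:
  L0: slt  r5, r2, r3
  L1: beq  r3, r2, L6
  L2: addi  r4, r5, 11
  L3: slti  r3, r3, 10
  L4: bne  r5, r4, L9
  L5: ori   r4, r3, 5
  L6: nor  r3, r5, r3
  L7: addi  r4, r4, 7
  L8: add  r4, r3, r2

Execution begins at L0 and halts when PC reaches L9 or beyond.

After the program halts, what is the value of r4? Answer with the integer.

5

#0 slt  r5, r2, r3 ; 0/5/5/8/2/1
#1 beq  r3, r2, L6 ; 0/5/5/8/2/1 ; →fallthru
#2 addi  r4, r5, 11 ; 0/5/5/8/12/1
#3 slti  r3, r3, 10 ; 0/5/5/1/12/1
#4 bne  r5, r4, L9 ; 0/5/5/1/12/1 ; →target
#5 ori   r4, r3, 5 ; 0/5/5/1/5/1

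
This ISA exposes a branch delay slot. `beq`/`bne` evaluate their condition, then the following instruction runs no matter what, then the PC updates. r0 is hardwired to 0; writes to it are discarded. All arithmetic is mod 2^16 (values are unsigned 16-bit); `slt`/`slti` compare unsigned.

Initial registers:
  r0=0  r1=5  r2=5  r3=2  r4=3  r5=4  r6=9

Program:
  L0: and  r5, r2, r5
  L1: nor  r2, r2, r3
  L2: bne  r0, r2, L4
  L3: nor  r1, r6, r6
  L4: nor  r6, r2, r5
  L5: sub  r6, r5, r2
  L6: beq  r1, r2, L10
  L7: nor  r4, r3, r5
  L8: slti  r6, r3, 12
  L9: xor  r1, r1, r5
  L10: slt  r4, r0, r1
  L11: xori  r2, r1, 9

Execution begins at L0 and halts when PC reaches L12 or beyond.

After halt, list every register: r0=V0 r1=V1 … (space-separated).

[0] and  r5, r2, r5  →  {r0:0, r1:5, r2:5, r3:2, r4:3, r5:4, r6:9}
[1] nor  r2, r2, r3  →  {r0:0, r1:5, r2:65528, r3:2, r4:3, r5:4, r6:9}
[2] bne  r0, r2, L4  →  {r0:0, r1:5, r2:65528, r3:2, r4:3, r5:4, r6:9}  ⟨branch taken⟩
[3] nor  r1, r6, r6  →  {r0:0, r1:65526, r2:65528, r3:2, r4:3, r5:4, r6:9}
[4] nor  r6, r2, r5  →  {r0:0, r1:65526, r2:65528, r3:2, r4:3, r5:4, r6:3}
[5] sub  r6, r5, r2  →  {r0:0, r1:65526, r2:65528, r3:2, r4:3, r5:4, r6:12}
[6] beq  r1, r2, L10  →  {r0:0, r1:65526, r2:65528, r3:2, r4:3, r5:4, r6:12}  ⟨branch fallthrough⟩
[7] nor  r4, r3, r5  →  {r0:0, r1:65526, r2:65528, r3:2, r4:65529, r5:4, r6:12}
[8] slti  r6, r3, 12  →  {r0:0, r1:65526, r2:65528, r3:2, r4:65529, r5:4, r6:1}
[9] xor  r1, r1, r5  →  {r0:0, r1:65522, r2:65528, r3:2, r4:65529, r5:4, r6:1}
[10] slt  r4, r0, r1  →  {r0:0, r1:65522, r2:65528, r3:2, r4:1, r5:4, r6:1}
[11] xori  r2, r1, 9  →  {r0:0, r1:65522, r2:65531, r3:2, r4:1, r5:4, r6:1}

r0=0 r1=65522 r2=65531 r3=2 r4=1 r5=4 r6=1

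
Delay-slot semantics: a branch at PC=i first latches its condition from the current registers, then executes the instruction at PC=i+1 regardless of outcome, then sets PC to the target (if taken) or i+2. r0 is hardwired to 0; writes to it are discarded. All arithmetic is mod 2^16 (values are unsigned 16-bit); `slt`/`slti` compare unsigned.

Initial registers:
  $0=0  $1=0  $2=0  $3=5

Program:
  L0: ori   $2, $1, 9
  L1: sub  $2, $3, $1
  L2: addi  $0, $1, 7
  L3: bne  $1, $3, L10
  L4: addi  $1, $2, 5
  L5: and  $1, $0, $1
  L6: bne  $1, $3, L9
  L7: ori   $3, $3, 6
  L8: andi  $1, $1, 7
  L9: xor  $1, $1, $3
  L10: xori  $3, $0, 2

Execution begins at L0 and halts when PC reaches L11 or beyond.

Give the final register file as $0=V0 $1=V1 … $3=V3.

  step pc=0: ori   $2, $1, 9  regs=(0,0,9,5)
  step pc=1: sub  $2, $3, $1  regs=(0,0,5,5)
  step pc=2: addi  $0, $1, 7  regs=(0,0,5,5)
  step pc=3: bne  $1, $3, L10  cond=T  regs=(0,0,5,5)
  step pc=4: addi  $1, $2, 5  regs=(0,10,5,5)
  step pc=10: xori  $3, $0, 2  regs=(0,10,5,2)

$0=0 $1=10 $2=5 $3=2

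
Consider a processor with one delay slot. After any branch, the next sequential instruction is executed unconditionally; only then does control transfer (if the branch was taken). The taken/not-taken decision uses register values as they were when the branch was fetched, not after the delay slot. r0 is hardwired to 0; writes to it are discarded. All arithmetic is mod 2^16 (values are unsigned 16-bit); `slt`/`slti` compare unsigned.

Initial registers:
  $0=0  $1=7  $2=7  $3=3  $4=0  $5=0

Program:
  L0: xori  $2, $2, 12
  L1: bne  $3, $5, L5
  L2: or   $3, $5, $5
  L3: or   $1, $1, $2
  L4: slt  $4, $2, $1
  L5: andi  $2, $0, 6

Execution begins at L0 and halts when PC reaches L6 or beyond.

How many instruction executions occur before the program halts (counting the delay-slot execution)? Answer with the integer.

[0] xori  $2, $2, 12  →  {$0:0, $1:7, $2:11, $3:3, $4:0, $5:0}
[1] bne  $3, $5, L5  →  {$0:0, $1:7, $2:11, $3:3, $4:0, $5:0}  ⟨branch taken⟩
[2] or   $3, $5, $5  →  {$0:0, $1:7, $2:11, $3:0, $4:0, $5:0}
[5] andi  $2, $0, 6  →  {$0:0, $1:7, $2:0, $3:0, $4:0, $5:0}

4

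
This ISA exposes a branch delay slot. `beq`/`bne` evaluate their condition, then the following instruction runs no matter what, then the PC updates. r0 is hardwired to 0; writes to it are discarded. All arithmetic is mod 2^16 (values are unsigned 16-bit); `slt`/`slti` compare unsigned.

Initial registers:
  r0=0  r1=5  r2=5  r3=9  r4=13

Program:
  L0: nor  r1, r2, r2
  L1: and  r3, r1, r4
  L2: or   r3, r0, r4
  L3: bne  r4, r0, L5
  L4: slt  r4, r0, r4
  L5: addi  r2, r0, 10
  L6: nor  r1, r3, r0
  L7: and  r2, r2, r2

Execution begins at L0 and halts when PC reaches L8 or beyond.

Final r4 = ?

1

  step pc=0: nor  r1, r2, r2  regs=(0,65530,5,9,13)
  step pc=1: and  r3, r1, r4  regs=(0,65530,5,8,13)
  step pc=2: or   r3, r0, r4  regs=(0,65530,5,13,13)
  step pc=3: bne  r4, r0, L5  cond=T  regs=(0,65530,5,13,13)
  step pc=4: slt  r4, r0, r4  regs=(0,65530,5,13,1)
  step pc=5: addi  r2, r0, 10  regs=(0,65530,10,13,1)
  step pc=6: nor  r1, r3, r0  regs=(0,65522,10,13,1)
  step pc=7: and  r2, r2, r2  regs=(0,65522,10,13,1)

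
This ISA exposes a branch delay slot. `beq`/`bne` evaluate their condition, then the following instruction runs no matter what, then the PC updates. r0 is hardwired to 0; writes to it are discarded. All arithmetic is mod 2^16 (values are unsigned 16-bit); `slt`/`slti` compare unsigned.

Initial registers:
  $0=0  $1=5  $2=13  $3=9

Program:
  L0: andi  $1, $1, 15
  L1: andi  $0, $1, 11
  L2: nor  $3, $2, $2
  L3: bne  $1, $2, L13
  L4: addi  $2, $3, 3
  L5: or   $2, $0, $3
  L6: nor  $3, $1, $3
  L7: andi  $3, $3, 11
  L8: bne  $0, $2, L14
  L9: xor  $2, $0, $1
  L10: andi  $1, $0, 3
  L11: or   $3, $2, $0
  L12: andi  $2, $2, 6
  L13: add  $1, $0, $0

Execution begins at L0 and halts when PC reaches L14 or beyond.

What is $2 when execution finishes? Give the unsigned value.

  step pc=0: andi  $1, $1, 15  regs=(0,5,13,9)
  step pc=1: andi  $0, $1, 11  regs=(0,5,13,9)
  step pc=2: nor  $3, $2, $2  regs=(0,5,13,65522)
  step pc=3: bne  $1, $2, L13  cond=T  regs=(0,5,13,65522)
  step pc=4: addi  $2, $3, 3  regs=(0,5,65525,65522)
  step pc=13: add  $1, $0, $0  regs=(0,0,65525,65522)

65525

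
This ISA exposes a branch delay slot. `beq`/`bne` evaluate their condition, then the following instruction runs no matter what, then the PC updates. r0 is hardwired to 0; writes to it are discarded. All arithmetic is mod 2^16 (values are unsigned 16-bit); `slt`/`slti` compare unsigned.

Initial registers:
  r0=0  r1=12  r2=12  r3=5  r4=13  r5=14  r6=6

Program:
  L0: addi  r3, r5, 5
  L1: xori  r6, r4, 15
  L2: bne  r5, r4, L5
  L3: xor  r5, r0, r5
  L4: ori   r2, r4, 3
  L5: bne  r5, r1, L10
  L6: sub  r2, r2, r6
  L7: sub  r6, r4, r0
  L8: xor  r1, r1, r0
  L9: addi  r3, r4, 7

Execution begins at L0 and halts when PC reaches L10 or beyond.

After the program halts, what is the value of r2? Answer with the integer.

10

#0 addi  r3, r5, 5 ; 0/12/12/19/13/14/6
#1 xori  r6, r4, 15 ; 0/12/12/19/13/14/2
#2 bne  r5, r4, L5 ; 0/12/12/19/13/14/2 ; →target
#3 xor  r5, r0, r5 ; 0/12/12/19/13/14/2
#5 bne  r5, r1, L10 ; 0/12/12/19/13/14/2 ; →target
#6 sub  r2, r2, r6 ; 0/12/10/19/13/14/2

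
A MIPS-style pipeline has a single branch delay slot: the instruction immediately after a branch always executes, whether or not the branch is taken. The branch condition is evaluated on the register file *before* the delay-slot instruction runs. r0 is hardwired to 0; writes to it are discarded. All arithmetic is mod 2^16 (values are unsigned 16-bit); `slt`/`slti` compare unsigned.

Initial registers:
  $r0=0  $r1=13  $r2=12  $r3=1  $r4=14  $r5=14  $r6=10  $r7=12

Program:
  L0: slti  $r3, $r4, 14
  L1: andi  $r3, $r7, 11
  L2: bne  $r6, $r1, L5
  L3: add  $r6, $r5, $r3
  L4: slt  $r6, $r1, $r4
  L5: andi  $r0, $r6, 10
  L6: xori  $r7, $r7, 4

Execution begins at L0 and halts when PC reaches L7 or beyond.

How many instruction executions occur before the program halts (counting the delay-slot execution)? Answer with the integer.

6

PC=0  slti  $r3, $r4, 14     | $r0=0 $r1=13 $r2=12 $r3=0 $r4=14 $r5=14 $r6=10 $r7=12
PC=1  andi  $r3, $r7, 11     | $r0=0 $r1=13 $r2=12 $r3=8 $r4=14 $r5=14 $r6=10 $r7=12
PC=2  bne  $r6, $r1, L5      | $r0=0 $r1=13 $r2=12 $r3=8 $r4=14 $r5=14 $r6=10 $r7=12  [TAKEN]
PC=3  add  $r6, $r5, $r3     | $r0=0 $r1=13 $r2=12 $r3=8 $r4=14 $r5=14 $r6=22 $r7=12
PC=5  andi  $r0, $r6, 10     | $r0=0 $r1=13 $r2=12 $r3=8 $r4=14 $r5=14 $r6=22 $r7=12
PC=6  xori  $r7, $r7, 4      | $r0=0 $r1=13 $r2=12 $r3=8 $r4=14 $r5=14 $r6=22 $r7=8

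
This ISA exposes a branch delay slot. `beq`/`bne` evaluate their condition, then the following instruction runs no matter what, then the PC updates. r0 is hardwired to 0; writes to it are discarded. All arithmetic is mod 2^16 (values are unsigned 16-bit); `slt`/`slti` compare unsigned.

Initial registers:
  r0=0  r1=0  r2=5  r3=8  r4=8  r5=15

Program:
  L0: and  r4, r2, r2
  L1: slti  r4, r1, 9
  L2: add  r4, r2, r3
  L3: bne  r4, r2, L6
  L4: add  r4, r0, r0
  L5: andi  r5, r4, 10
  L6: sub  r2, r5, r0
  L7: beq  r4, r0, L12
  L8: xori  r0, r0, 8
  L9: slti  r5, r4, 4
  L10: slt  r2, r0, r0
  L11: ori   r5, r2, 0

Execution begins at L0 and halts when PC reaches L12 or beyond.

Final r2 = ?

15

[0] and  r4, r2, r2  →  {r0:0, r1:0, r2:5, r3:8, r4:5, r5:15}
[1] slti  r4, r1, 9  →  {r0:0, r1:0, r2:5, r3:8, r4:1, r5:15}
[2] add  r4, r2, r3  →  {r0:0, r1:0, r2:5, r3:8, r4:13, r5:15}
[3] bne  r4, r2, L6  →  {r0:0, r1:0, r2:5, r3:8, r4:13, r5:15}  ⟨branch taken⟩
[4] add  r4, r0, r0  →  {r0:0, r1:0, r2:5, r3:8, r4:0, r5:15}
[6] sub  r2, r5, r0  →  {r0:0, r1:0, r2:15, r3:8, r4:0, r5:15}
[7] beq  r4, r0, L12  →  {r0:0, r1:0, r2:15, r3:8, r4:0, r5:15}  ⟨branch taken⟩
[8] xori  r0, r0, 8  →  {r0:0, r1:0, r2:15, r3:8, r4:0, r5:15}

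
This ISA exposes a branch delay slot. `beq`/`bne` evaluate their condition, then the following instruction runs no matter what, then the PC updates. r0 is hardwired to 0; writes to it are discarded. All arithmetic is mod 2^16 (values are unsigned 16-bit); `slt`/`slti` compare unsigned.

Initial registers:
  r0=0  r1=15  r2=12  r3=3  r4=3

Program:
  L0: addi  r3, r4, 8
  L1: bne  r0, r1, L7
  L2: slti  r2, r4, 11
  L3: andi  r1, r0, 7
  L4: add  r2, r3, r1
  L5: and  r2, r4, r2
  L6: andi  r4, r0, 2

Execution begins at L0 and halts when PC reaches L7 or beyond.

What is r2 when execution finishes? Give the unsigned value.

PC=0  addi  r3, r4, 8        | r0=0 r1=15 r2=12 r3=11 r4=3
PC=1  bne  r0, r1, L7        | r0=0 r1=15 r2=12 r3=11 r4=3  [TAKEN]
PC=2  slti  r2, r4, 11       | r0=0 r1=15 r2=1 r3=11 r4=3

1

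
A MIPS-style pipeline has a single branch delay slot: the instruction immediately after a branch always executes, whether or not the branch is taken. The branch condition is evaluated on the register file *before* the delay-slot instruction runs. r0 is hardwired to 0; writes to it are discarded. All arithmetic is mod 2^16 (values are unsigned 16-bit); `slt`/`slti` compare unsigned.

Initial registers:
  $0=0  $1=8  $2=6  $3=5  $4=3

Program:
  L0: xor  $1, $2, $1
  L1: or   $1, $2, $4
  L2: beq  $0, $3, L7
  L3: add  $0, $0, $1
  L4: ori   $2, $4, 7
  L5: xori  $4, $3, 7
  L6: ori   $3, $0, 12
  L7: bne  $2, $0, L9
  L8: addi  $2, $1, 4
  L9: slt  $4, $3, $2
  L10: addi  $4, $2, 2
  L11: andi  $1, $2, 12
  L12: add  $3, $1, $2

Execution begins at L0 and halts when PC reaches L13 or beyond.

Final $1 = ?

PC=0  xor  $1, $2, $1        | $0=0 $1=14 $2=6 $3=5 $4=3
PC=1  or   $1, $2, $4        | $0=0 $1=7 $2=6 $3=5 $4=3
PC=2  beq  $0, $3, L7        | $0=0 $1=7 $2=6 $3=5 $4=3  [not taken]
PC=3  add  $0, $0, $1        | $0=0 $1=7 $2=6 $3=5 $4=3
PC=4  ori   $2, $4, 7        | $0=0 $1=7 $2=7 $3=5 $4=3
PC=5  xori  $4, $3, 7        | $0=0 $1=7 $2=7 $3=5 $4=2
PC=6  ori   $3, $0, 12       | $0=0 $1=7 $2=7 $3=12 $4=2
PC=7  bne  $2, $0, L9        | $0=0 $1=7 $2=7 $3=12 $4=2  [TAKEN]
PC=8  addi  $2, $1, 4        | $0=0 $1=7 $2=11 $3=12 $4=2
PC=9  slt  $4, $3, $2        | $0=0 $1=7 $2=11 $3=12 $4=0
PC=10 addi  $4, $2, 2        | $0=0 $1=7 $2=11 $3=12 $4=13
PC=11 andi  $1, $2, 12       | $0=0 $1=8 $2=11 $3=12 $4=13
PC=12 add  $3, $1, $2        | $0=0 $1=8 $2=11 $3=19 $4=13

8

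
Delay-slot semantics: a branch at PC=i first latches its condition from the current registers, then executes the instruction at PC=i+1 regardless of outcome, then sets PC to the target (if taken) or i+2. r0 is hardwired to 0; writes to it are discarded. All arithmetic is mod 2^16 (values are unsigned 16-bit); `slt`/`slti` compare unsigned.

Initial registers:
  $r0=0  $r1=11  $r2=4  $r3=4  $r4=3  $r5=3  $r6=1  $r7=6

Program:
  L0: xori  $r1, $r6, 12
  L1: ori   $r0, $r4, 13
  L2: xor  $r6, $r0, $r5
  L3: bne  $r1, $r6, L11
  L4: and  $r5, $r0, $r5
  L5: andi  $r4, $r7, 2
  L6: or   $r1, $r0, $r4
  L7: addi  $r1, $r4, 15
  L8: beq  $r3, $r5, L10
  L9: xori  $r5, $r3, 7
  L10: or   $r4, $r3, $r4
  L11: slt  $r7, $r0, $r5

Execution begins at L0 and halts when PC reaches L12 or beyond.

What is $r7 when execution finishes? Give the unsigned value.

0

  step pc=0: xori  $r1, $r6, 12  regs=(0,13,4,4,3,3,1,6)
  step pc=1: ori   $r0, $r4, 13  regs=(0,13,4,4,3,3,1,6)
  step pc=2: xor  $r6, $r0, $r5  regs=(0,13,4,4,3,3,3,6)
  step pc=3: bne  $r1, $r6, L11  cond=T  regs=(0,13,4,4,3,3,3,6)
  step pc=4: and  $r5, $r0, $r5  regs=(0,13,4,4,3,0,3,6)
  step pc=11: slt  $r7, $r0, $r5  regs=(0,13,4,4,3,0,3,0)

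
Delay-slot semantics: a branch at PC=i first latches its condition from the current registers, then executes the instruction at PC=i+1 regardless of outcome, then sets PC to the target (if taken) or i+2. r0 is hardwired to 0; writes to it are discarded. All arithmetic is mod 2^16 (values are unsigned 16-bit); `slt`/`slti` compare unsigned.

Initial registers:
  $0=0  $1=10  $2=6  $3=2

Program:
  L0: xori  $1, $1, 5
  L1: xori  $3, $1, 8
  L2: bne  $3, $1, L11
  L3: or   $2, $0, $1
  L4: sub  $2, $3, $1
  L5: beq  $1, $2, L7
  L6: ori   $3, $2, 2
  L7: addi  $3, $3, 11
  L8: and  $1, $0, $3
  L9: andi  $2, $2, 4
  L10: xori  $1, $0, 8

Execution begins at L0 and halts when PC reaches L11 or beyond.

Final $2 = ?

#0 xori  $1, $1, 5 ; 0/15/6/2
#1 xori  $3, $1, 8 ; 0/15/6/7
#2 bne  $3, $1, L11 ; 0/15/6/7 ; →target
#3 or   $2, $0, $1 ; 0/15/15/7

15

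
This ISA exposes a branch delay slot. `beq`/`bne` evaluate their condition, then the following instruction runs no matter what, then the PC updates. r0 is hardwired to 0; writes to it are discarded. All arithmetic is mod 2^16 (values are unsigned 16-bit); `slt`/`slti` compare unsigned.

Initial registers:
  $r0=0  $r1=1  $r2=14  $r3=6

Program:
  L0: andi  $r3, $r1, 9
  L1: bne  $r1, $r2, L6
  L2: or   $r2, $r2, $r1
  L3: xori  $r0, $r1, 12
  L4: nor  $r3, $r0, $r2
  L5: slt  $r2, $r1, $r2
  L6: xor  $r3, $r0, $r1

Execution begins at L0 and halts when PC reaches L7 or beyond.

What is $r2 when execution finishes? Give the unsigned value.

#0 andi  $r3, $r1, 9 ; 0/1/14/1
#1 bne  $r1, $r2, L6 ; 0/1/14/1 ; →target
#2 or   $r2, $r2, $r1 ; 0/1/15/1
#6 xor  $r3, $r0, $r1 ; 0/1/15/1

15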